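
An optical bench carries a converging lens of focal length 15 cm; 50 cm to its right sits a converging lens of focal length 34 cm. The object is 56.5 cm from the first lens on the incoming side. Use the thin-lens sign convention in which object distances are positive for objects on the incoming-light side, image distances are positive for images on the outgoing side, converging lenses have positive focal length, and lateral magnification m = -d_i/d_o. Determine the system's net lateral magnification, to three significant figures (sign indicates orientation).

First lens: d_i1 = 1/(1/15 - 1/56.5) = 20.422 cm.
m_1 = -(20.422)/56.5 = -0.3614.
That image sits 29.578 cm in front of the second lens, so d_o2 = 29.578 cm.
Second lens: d_i2 = 1/(1/34 - 1/(29.578)) = -227.439 cm.
m_2 = -(-227.439)/(29.578) = 7.6894.
Overall magnification: m = m_1 m_2 = -2.7793.

-2.78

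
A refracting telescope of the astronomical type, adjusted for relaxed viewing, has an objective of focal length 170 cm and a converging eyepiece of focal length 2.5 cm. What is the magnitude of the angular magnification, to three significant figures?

|M| = f_obj/|f_eye| = 170/2.5 = 68.000.

68.0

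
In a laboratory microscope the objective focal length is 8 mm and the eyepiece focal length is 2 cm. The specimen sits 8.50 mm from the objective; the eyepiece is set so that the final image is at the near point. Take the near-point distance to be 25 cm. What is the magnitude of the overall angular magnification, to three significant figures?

Convert to cm: f_obj = 8 mm = 0.8 cm; d_o = 8.50 mm = 0.85 cm.
Objective: 1/d_i = 1/f_obj - 1/d_o = 1/0.8 - 1/0.85 = 0.07353 cm^-1, so d_i = 13.600 cm.
m_obj = -d_i/d_o = -13.600/0.85 = -16.000.
Eyepiece angular magnification (image at near point): M_eye = 1 + D/f_e = 1 + 25/2 = 13.500.
Overall M = m_obj x M_eye = (-16.000)(13.500) = -216.00.
|M| = 216.00.

216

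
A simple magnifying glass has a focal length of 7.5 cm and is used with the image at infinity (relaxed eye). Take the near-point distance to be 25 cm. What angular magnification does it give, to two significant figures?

M = D/f = 25/7.5 = 3.333.

3.3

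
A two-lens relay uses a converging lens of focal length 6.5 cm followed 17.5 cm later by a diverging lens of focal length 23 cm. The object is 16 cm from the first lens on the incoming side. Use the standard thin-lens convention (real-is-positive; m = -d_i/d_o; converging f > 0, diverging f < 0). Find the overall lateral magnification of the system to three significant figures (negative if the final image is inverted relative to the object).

Applying the thin-lens equation to the first lens, 1/6.5 = 1/16 + 1/d_i1, which gives d_i1 = 10.947 cm.
Its lateral magnification is m_1 = -d_i1/d_o1 = -(10.947)/16 = -0.6842.
The intermediate image is 10.947 cm to the right of lens 1, so d_o2 = L - d_i1 = 17.5 - 10.947 = 6.553 cm.
Applying the thin-lens equation again with f_2 = -23 cm and d_o2 = 6.553 cm gives d_i2 = -5.100 cm.
m_2 = -(-5.100)/(6.553) = 0.7783.
Overall magnification: m = m_1 m_2 = -0.5325.

-0.533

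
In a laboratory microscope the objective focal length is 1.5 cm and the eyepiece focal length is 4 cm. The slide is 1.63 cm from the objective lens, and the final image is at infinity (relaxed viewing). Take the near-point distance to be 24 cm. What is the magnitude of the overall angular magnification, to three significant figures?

69.2

Objective: 1/d_i = 1/f_obj - 1/d_o = 1/1.5 - 1/1.63 = 0.05317 cm^-1, so d_i = 18.808 cm.
m_obj = -d_i/d_o = -18.808/1.63 = -11.538.
Eyepiece angular magnification (image at infinity): M_eye = D/f_e = 24/4 = 6.000.
Overall M = m_obj x M_eye = (-11.538)(6.000) = -69.23.
|M| = 69.23.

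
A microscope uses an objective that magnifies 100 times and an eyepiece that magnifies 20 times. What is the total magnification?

The overall magnification of a compound microscope is the product of the objective and eyepiece magnifications:
M = M_obj x M_eye = 100 x 20 = 2000.

2000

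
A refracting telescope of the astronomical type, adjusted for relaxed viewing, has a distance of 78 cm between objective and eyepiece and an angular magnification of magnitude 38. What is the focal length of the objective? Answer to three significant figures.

76.0 cm

In normal adjustment the tube length equals f_obj + f_eye and |M| = f_obj/f_eye.
So f_obj = 38 f_eye and 38 f_eye + f_eye = 78 cm, giving f_eye = 78/39 = 2.000 cm and f_obj = 76.000 cm.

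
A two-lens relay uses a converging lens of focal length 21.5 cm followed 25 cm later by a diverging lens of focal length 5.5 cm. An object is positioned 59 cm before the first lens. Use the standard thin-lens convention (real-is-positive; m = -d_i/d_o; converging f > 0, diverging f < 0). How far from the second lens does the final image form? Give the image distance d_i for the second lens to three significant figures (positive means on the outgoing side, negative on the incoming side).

Applying the thin-lens equation to the first lens, 1/21.5 = 1/59 + 1/d_i1, which gives d_i1 = 33.827 cm.
Since 33.827 cm > 25 cm, the first image lies past the second lens and serves as a virtual object: d_o2 = L - d_i1 = -8.827 cm.
Applying the thin-lens equation again with f_2 = -5.5 cm and d_o2 = -8.827 cm gives d_i2 = -14.593 cm.

-14.6 cm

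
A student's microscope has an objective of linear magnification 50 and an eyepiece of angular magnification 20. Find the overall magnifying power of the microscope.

The overall magnification of a compound microscope is the product of the objective and eyepiece magnifications:
M = M_obj x M_eye = 50 x 20 = 1000.

1000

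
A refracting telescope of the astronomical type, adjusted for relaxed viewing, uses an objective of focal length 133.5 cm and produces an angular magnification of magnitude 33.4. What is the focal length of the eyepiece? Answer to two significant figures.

|M| = f_obj/f_eye, so f_eye = f_obj/|M| = 133.5/33.4 = 3.997 cm.

4.0 cm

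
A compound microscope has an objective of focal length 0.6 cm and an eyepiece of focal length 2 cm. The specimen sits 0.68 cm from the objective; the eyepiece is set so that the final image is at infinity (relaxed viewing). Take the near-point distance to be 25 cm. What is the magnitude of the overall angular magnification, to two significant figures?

Objective: 1/d_i = 1/f_obj - 1/d_o = 1/0.6 - 1/0.68 = 0.19608 cm^-1, so d_i = 5.100 cm.
m_obj = -d_i/d_o = -5.100/0.68 = -7.500.
Eyepiece angular magnification (image at infinity): M_eye = D/f_e = 25/2 = 12.500.
Overall M = m_obj x M_eye = (-7.500)(12.500) = -93.75.
|M| = 93.75.

94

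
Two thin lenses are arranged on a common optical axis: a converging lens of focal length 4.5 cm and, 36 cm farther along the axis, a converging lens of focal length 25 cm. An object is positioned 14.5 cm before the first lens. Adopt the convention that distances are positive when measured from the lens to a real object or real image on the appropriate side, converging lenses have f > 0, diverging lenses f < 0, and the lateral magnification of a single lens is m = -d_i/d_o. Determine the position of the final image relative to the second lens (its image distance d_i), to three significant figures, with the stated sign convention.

165 cm

Lens 1: 1/d_i1 = 1/f_1 - 1/d_o1 = 1/4.5 - 1/14.5 = 0.15326 cm^-1, so d_i1 = 6.525 cm.
Object distance for lens 2: d_o2 = 36 - 6.525 = 29.475 cm.
Lens 2: 1/d_i2 = 1/f_2 - 1/d_o2 = 1/25 - 1/(29.475) = 0.00607 cm^-1, so d_i2 = 164.665 cm.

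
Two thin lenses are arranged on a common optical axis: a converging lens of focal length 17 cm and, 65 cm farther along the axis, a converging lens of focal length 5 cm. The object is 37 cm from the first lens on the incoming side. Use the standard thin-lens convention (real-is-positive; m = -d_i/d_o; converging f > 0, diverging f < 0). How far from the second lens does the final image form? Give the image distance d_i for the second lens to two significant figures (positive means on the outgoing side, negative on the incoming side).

Applying the thin-lens equation to the first lens, 1/17 = 1/37 + 1/d_i1, which gives d_i1 = 31.450 cm.
The intermediate image is 31.450 cm to the right of lens 1, so d_o2 = L - d_i1 = 65 - 31.450 = 33.550 cm.
Applying the thin-lens equation again with f_2 = 5 cm and d_o2 = 33.550 cm gives d_i2 = 5.876 cm.

5.9 cm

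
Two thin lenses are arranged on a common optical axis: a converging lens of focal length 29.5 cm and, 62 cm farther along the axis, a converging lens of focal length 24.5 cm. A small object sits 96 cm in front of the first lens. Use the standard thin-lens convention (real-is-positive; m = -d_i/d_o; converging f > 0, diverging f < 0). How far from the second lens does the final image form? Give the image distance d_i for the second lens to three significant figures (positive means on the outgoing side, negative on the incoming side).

First lens: d_i1 = 1/(1/29.5 - 1/96) = 42.586 cm.
That image sits 19.414 cm in front of the second lens, so d_o2 = 19.414 cm.
Second lens: d_i2 = 1/(1/24.5 - 1/(19.414)) = -93.509 cm.

-93.5 cm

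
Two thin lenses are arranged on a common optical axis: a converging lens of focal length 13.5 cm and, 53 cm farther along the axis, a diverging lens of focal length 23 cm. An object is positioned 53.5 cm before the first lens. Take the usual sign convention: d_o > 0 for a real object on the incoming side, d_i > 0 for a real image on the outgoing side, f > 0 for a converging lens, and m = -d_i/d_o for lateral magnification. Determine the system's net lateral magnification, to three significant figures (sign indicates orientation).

Lens 1: 1/d_i1 = 1/f_1 - 1/d_o1 = 1/13.5 - 1/53.5 = 0.05538 cm^-1, so d_i1 = 18.056 cm.
m_1 = -(18.056)/53.5 = -0.3375.
That image sits 34.944 cm in front of the second lens, so d_o2 = 34.944 cm.
Lens 2: 1/d_i2 = 1/f_2 - 1/d_o2 = 1/(-23) - 1/(34.944) = -0.07210 cm^-1, so d_i2 = -13.870 cm.
m_2 = -(-13.870)/(34.944) = 0.3969.
Overall magnification: m = m_1 m_2 = -0.1340.

-0.134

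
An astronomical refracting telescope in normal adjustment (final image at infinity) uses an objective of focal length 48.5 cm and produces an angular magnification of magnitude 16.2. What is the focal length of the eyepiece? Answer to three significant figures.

2.99 cm

|M| = f_obj/f_eye, so f_eye = f_obj/|M| = 48.5/16.2 = 2.994 cm.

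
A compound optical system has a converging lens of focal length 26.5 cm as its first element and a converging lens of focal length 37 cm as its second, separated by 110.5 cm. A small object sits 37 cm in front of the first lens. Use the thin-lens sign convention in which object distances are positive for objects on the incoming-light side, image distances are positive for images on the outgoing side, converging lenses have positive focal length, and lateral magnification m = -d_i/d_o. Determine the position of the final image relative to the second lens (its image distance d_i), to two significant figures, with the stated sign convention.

-32 cm

Lens 1: 1/d_i1 = 1/f_1 - 1/d_o1 = 1/26.5 - 1/37 = 0.01071 cm^-1, so d_i1 = 93.381 cm.
Object distance for lens 2: d_o2 = 110.5 - 93.381 = 17.119 cm.
Lens 2: 1/d_i2 = 1/f_2 - 1/d_o2 = 1/37 - 1/(17.119) = -0.03139 cm^-1, so d_i2 = -31.860 cm.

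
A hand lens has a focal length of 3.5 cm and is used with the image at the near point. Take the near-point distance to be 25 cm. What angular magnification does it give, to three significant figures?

M = 1 + D/f = 1 + 25/3.5 = 8.143.

8.14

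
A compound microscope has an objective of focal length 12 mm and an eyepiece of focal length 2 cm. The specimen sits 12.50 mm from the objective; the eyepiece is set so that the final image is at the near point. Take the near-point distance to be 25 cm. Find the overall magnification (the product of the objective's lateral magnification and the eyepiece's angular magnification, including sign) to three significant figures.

-324

Convert to cm: f_obj = 12 mm = 1.2 cm; d_o = 12.50 mm = 1.25 cm.
Objective: 1/d_i = 1/f_obj - 1/d_o = 1/1.2 - 1/1.25 = 0.03333 cm^-1, so d_i = 30.000 cm.
m_obj = -d_i/d_o = -30.000/1.25 = -24.000.
Eyepiece angular magnification (image at near point): M_eye = 1 + D/f_e = 1 + 25/2 = 13.500.
Overall M = m_obj x M_eye = (-24.000)(13.500) = -324.00.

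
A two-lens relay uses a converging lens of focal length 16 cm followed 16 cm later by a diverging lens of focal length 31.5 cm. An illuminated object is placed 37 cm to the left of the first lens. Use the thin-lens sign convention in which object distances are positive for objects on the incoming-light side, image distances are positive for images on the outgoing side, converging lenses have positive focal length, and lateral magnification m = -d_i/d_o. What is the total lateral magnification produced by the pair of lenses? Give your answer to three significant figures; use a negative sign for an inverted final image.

Applying the thin-lens equation to the first lens, 1/16 = 1/37 + 1/d_i1, which gives d_i1 = 28.190 cm.
Its lateral magnification is m_1 = -d_i1/d_o1 = -(28.190)/37 = -0.7619.
This image would form 28.190 cm past lens 1, i.e. 12.190 cm beyond lens 2, so it is a virtual object for lens 2: d_o2 = 16 - 28.190 = -12.190 cm.
Applying the thin-lens equation again with f_2 = -31.5 cm and d_o2 = -12.190 cm gives d_i2 = 19.887 cm.
m_2 = -(19.887)/(-12.190) = 1.6313.
Total m = m_1 x m_2 = (-0.7619)(1.6313) = -1.2429.

-1.24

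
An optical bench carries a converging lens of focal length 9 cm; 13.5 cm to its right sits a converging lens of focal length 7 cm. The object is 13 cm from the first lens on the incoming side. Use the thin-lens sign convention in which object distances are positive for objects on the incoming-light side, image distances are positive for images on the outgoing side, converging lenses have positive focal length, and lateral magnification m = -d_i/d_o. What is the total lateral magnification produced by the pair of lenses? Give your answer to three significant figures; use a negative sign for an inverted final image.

First lens: d_i1 = 1/(1/9 - 1/13) = 29.250 cm.
m_1 = -(29.250)/13 = -2.2500.
Since 29.250 cm > 13.5 cm, the first image lies past the second lens and serves as a virtual object: d_o2 = L - d_i1 = -15.750 cm.
Second lens: d_i2 = 1/(1/7 - 1/(-15.750)) = 4.846 cm.
m_2 = -(4.846)/(-15.750) = 0.3077.
The system's lateral magnification is m_1 m_2 = (-2.2500)(0.3077) = -0.6923.

-0.692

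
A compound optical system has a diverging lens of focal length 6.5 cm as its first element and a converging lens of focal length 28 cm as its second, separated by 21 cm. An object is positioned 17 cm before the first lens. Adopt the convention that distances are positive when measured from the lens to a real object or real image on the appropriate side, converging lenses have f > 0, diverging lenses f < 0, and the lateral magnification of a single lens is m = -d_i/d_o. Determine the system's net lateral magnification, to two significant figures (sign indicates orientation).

Applying the thin-lens equation to the first lens, 1/(-6.5) = 1/17 + 1/d_i1, which gives d_i1 = -4.702 cm.
Its lateral magnification is m_1 = -d_i1/d_o1 = -(-4.702)/17 = 0.2766.
The intermediate image is virtual, 4.702 cm to the left of lens 1, so d_o2 = L - d_i1 = 21 - (-4.702) = 25.702 cm.
Applying the thin-lens equation again with f_2 = 28 cm and d_o2 = 25.702 cm gives d_i2 = -313.185 cm.
m_2 = -(-313.185)/(25.702) = 12.1852.
Total m = m_1 x m_2 = (0.2766)(12.1852) = 3.3704.

3.4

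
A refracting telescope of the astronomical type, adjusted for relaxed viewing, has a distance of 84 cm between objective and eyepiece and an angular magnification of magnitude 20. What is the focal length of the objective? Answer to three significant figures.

80.0 cm

In normal adjustment the tube length equals f_obj + f_eye and |M| = f_obj/f_eye.
So f_obj = 20 f_eye and 20 f_eye + f_eye = 84 cm, giving f_eye = 84/21 = 4.000 cm and f_obj = 80.000 cm.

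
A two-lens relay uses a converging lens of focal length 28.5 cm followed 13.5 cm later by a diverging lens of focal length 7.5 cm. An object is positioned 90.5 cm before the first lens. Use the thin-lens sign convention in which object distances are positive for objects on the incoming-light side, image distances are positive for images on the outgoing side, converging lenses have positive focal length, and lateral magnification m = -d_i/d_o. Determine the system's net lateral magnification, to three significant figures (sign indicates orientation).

0.167

Applying the thin-lens equation to the first lens, 1/28.5 = 1/90.5 + 1/d_i1, which gives d_i1 = 41.601 cm.
Its lateral magnification is m_1 = -d_i1/d_o1 = -(41.601)/90.5 = -0.4597.
Since 41.601 cm > 13.5 cm, the first image lies past the second lens and serves as a virtual object: d_o2 = L - d_i1 = -28.101 cm.
Applying the thin-lens equation again with f_2 = -7.5 cm and d_o2 = -28.101 cm gives d_i2 = -10.230 cm.
m_2 = -(-10.230)/(-28.101) = -0.3641.
Overall magnification: m = m_1 m_2 = 0.1674.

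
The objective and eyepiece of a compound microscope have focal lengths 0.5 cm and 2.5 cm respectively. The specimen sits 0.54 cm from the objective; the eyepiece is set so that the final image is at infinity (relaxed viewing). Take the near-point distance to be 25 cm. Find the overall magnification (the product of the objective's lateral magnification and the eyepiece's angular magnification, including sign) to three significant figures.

Objective: 1/d_i = 1/f_obj - 1/d_o = 1/0.5 - 1/0.54 = 0.14815 cm^-1, so d_i = 6.750 cm.
m_obj = -d_i/d_o = -6.750/0.54 = -12.500.
Eyepiece angular magnification (image at infinity): M_eye = D/f_e = 25/2.5 = 10.000.
Overall M = m_obj x M_eye = (-12.500)(10.000) = -125.00.

-125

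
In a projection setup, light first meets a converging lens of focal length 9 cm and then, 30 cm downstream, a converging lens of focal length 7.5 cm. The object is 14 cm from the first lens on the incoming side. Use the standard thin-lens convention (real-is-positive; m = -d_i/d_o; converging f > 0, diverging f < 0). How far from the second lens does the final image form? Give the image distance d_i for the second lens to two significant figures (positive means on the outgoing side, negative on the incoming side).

-13 cm

First lens: d_i1 = 1/(1/9 - 1/14) = 25.200 cm.
That image sits 4.800 cm in front of the second lens, so d_o2 = 4.800 cm.
Second lens: d_i2 = 1/(1/7.5 - 1/(4.800)) = -13.333 cm.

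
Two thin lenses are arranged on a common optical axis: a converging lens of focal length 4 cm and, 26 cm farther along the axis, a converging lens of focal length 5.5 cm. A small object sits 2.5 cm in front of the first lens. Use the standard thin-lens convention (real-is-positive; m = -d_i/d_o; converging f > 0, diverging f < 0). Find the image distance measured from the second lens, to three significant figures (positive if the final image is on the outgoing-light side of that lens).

6.61 cm

First lens: d_i1 = 1/(1/4 - 1/2.5) = -6.667 cm.
With d_i1 < 0 the first image is virtual and lies on the object side; the object distance for lens 2 is d_o2 = 26 - (-6.667) = 32.667 cm.
Second lens: d_i2 = 1/(1/5.5 - 1/(32.667)) = 6.613 cm.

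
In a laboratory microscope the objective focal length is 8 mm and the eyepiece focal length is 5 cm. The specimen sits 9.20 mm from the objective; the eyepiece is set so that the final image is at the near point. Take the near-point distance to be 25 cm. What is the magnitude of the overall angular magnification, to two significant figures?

Convert to cm: f_obj = 8 mm = 0.8 cm; d_o = 9.20 mm = 0.92 cm.
Objective: 1/d_i = 1/f_obj - 1/d_o = 1/0.8 - 1/0.92 = 0.16304 cm^-1, so d_i = 6.133 cm.
m_obj = -d_i/d_o = -6.133/0.92 = -6.667.
Eyepiece angular magnification (image at near point): M_eye = 1 + D/f_e = 1 + 25/5 = 6.000.
Overall M = m_obj x M_eye = (-6.667)(6.000) = -40.00.
|M| = 40.00.

40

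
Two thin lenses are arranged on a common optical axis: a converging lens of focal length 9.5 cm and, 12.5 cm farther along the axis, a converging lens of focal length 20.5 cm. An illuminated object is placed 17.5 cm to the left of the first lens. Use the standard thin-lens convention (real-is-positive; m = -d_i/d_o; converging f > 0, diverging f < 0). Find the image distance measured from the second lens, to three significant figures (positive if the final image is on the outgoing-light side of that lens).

5.90 cm

First lens: d_i1 = 1/(1/9.5 - 1/17.5) = 20.781 cm.
Since 20.781 cm > 12.5 cm, the first image lies past the second lens and serves as a virtual object: d_o2 = L - d_i1 = -8.281 cm.
Second lens: d_i2 = 1/(1/20.5 - 1/(-8.281)) = 5.898 cm.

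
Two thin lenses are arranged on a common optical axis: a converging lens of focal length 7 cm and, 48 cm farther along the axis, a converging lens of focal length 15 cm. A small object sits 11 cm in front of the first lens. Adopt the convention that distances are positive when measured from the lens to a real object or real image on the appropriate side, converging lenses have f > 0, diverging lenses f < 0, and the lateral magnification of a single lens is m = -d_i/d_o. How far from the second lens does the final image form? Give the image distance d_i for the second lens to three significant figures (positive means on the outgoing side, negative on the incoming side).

First lens: d_i1 = 1/(1/7 - 1/11) = 19.250 cm.
Object distance for lens 2: d_o2 = 48 - 19.250 = 28.750 cm.
Second lens: d_i2 = 1/(1/15 - 1/(28.750)) = 31.364 cm.

31.4 cm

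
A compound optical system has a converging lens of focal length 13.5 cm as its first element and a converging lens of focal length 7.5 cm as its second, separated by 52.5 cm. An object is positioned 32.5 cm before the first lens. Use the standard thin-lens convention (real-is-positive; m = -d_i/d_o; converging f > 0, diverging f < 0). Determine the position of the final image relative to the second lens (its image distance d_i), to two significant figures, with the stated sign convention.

Applying the thin-lens equation to the first lens, 1/13.5 = 1/32.5 + 1/d_i1, which gives d_i1 = 23.092 cm.
That image sits 29.408 cm in front of the second lens, so d_o2 = 29.408 cm.
Applying the thin-lens equation again with f_2 = 7.5 cm and d_o2 = 29.408 cm gives d_i2 = 10.068 cm.

10 cm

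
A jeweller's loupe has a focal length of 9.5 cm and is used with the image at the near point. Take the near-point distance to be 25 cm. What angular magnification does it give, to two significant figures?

M = 1 + D/f = 1 + 25/9.5 = 3.632.

3.6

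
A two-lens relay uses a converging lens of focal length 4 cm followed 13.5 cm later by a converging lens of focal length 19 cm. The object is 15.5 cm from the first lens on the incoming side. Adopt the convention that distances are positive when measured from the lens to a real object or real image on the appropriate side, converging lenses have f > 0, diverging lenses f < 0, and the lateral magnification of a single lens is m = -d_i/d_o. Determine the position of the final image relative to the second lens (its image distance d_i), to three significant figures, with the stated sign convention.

-14.1 cm

First lens: d_i1 = 1/(1/4 - 1/15.5) = 5.391 cm.
The intermediate image is 5.391 cm to the right of lens 1, so d_o2 = L - d_i1 = 13.5 - 5.391 = 8.109 cm.
Second lens: d_i2 = 1/(1/19 - 1/(8.109)) = -14.146 cm.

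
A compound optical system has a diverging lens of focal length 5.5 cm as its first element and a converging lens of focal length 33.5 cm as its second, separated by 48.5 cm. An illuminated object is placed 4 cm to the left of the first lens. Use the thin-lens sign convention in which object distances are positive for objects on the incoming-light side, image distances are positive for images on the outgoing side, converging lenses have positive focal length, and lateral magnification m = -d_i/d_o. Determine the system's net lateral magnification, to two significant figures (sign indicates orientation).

-1.1

Lens 1: 1/d_i1 = 1/f_1 - 1/d_o1 = 1/(-5.5) - 1/4 = -0.43182 cm^-1, so d_i1 = -2.316 cm.
m_1 = -(-2.316)/4 = 0.5789.
The intermediate image is virtual, 2.316 cm to the left of lens 1, so d_o2 = L - d_i1 = 48.5 - (-2.316) = 50.816 cm.
Lens 2: 1/d_i2 = 1/f_2 - 1/d_o2 = 1/33.5 - 1/(50.816) = 0.01017 cm^-1, so d_i2 = 98.311 cm.
m_2 = -(98.311)/(50.816) = -1.9347.
Overall magnification: m = m_1 m_2 = -1.1201.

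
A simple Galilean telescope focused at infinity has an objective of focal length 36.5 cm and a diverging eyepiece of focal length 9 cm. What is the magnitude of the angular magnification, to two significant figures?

|M| = f_obj/|f_eye| = 36.5/9 = 4.056.

4.1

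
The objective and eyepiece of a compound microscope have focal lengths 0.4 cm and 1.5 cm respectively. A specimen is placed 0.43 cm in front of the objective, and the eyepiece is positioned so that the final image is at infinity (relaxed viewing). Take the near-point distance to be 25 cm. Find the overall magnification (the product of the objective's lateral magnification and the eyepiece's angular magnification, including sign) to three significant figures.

-222

Objective: 1/d_i = 1/f_obj - 1/d_o = 1/0.4 - 1/0.43 = 0.17442 cm^-1, so d_i = 5.733 cm.
m_obj = -d_i/d_o = -5.733/0.43 = -13.333.
Eyepiece angular magnification (image at infinity): M_eye = D/f_e = 25/1.5 = 16.667.
Overall M = m_obj x M_eye = (-13.333)(16.667) = -222.22.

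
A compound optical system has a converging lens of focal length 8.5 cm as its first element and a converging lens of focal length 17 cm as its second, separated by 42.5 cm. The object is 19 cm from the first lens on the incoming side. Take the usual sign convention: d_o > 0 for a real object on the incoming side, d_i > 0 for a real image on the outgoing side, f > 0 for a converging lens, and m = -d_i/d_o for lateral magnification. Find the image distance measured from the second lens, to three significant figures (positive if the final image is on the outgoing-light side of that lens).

45.6 cm

Lens 1: 1/d_i1 = 1/f_1 - 1/d_o1 = 1/8.5 - 1/19 = 0.06502 cm^-1, so d_i1 = 15.381 cm.
The intermediate image is 15.381 cm to the right of lens 1, so d_o2 = L - d_i1 = 42.5 - 15.381 = 27.119 cm.
Lens 2: 1/d_i2 = 1/f_2 - 1/d_o2 = 1/17 - 1/(27.119) = 0.02195 cm^-1, so d_i2 = 45.560 cm.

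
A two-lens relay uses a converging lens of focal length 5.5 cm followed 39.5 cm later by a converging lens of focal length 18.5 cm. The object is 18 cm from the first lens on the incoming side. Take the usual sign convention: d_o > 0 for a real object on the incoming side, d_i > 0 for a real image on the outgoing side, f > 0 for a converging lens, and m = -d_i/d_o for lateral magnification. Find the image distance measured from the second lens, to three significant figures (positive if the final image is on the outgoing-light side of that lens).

44.7 cm

Lens 1: 1/d_i1 = 1/f_1 - 1/d_o1 = 1/5.5 - 1/18 = 0.12626 cm^-1, so d_i1 = 7.920 cm.
That image sits 31.580 cm in front of the second lens, so d_o2 = 31.580 cm.
Lens 2: 1/d_i2 = 1/f_2 - 1/d_o2 = 1/18.5 - 1/(31.580) = 0.02239 cm^-1, so d_i2 = 44.666 cm.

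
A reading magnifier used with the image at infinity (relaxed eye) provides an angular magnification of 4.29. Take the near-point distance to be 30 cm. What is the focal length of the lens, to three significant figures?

6.99 cm

For the image at infinity, M = D/f.
f = D/M = 30/4.29 = 6.993 cm.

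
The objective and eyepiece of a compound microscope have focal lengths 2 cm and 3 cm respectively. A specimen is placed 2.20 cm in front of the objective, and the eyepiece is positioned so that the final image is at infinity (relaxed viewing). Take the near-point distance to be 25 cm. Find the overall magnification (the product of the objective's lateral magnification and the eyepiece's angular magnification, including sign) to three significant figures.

Objective: 1/d_i = 1/f_obj - 1/d_o = 1/2 - 1/2.20 = 0.04545 cm^-1, so d_i = 22.000 cm.
m_obj = -d_i/d_o = -22.000/2.20 = -10.000.
Eyepiece angular magnification (image at infinity): M_eye = D/f_e = 25/3 = 8.333.
Overall M = m_obj x M_eye = (-10.000)(8.333) = -83.33.

-83.3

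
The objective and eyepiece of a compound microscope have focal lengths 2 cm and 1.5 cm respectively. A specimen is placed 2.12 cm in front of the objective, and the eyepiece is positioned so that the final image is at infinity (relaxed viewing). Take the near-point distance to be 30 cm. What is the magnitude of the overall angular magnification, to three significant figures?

333

Objective: 1/d_i = 1/f_obj - 1/d_o = 1/2 - 1/2.12 = 0.02830 cm^-1, so d_i = 35.333 cm.
m_obj = -d_i/d_o = -35.333/2.12 = -16.667.
Eyepiece angular magnification (image at infinity): M_eye = D/f_e = 30/1.5 = 20.000.
Overall M = m_obj x M_eye = (-16.667)(20.000) = -333.33.
|M| = 333.33.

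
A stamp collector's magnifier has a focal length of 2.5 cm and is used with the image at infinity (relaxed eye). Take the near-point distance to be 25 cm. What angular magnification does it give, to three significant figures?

10.0

M = D/f = 25/2.5 = 10.000.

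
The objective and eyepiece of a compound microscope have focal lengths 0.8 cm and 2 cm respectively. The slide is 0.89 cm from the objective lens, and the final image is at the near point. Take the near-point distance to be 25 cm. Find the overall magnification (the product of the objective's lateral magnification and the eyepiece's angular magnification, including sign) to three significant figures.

-120

Objective: 1/d_i = 1/f_obj - 1/d_o = 1/0.8 - 1/0.89 = 0.12640 cm^-1, so d_i = 7.911 cm.
m_obj = -d_i/d_o = -7.911/0.89 = -8.889.
Eyepiece angular magnification (image at near point): M_eye = 1 + D/f_e = 1 + 25/2 = 13.500.
Overall M = m_obj x M_eye = (-8.889)(13.500) = -120.00.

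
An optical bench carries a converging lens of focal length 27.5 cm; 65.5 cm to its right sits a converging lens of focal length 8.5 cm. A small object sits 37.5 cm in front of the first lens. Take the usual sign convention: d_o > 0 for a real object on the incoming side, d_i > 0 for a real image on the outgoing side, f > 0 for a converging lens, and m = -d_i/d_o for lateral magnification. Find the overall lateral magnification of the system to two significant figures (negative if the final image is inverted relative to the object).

Applying the thin-lens equation to the first lens, 1/27.5 = 1/37.5 + 1/d_i1, which gives d_i1 = 103.125 cm.
Its lateral magnification is m_1 = -d_i1/d_o1 = -(103.125)/37.5 = -2.7500.
This image would form 103.125 cm past lens 1, i.e. 37.625 cm beyond lens 2, so it is a virtual object for lens 2: d_o2 = 65.5 - 103.125 = -37.625 cm.
Applying the thin-lens equation again with f_2 = 8.5 cm and d_o2 = -37.625 cm gives d_i2 = 6.934 cm.
m_2 = -(6.934)/(-37.625) = 0.1843.
Total m = m_1 x m_2 = (-2.7500)(0.1843) = -0.5068.

-0.51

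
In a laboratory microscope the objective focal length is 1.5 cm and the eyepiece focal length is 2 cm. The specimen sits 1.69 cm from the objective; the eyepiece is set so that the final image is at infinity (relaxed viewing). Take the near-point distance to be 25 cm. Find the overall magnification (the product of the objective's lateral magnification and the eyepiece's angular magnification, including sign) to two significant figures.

-99

Objective: 1/d_i = 1/f_obj - 1/d_o = 1/1.5 - 1/1.69 = 0.07495 cm^-1, so d_i = 13.342 cm.
m_obj = -d_i/d_o = -13.342/1.69 = -7.895.
Eyepiece angular magnification (image at infinity): M_eye = D/f_e = 25/2 = 12.500.
Overall M = m_obj x M_eye = (-7.895)(12.500) = -98.68.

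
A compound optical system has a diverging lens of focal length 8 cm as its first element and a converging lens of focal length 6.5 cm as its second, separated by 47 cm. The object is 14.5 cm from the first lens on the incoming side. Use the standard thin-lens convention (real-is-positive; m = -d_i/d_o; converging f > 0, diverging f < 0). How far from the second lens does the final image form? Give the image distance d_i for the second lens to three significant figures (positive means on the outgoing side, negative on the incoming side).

First lens: d_i1 = 1/(1/(-8) - 1/14.5) = -5.156 cm.
With d_i1 < 0 the first image is virtual and lies on the object side; the object distance for lens 2 is d_o2 = 47 - (-5.156) = 52.156 cm.
Second lens: d_i2 = 1/(1/6.5 - 1/(52.156)) = 7.425 cm.

7.43 cm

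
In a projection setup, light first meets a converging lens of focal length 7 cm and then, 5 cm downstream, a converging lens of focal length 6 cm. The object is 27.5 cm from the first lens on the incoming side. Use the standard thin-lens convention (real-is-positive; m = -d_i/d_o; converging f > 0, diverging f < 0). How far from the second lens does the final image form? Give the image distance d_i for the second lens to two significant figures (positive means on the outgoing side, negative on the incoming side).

Applying the thin-lens equation to the first lens, 1/7 = 1/27.5 + 1/d_i1, which gives d_i1 = 9.390 cm.
This image would form 9.390 cm past lens 1, i.e. 4.390 cm beyond lens 2, so it is a virtual object for lens 2: d_o2 = 5 - 9.390 = -4.390 cm.
Applying the thin-lens equation again with f_2 = 6 cm and d_o2 = -4.390 cm gives d_i2 = 2.535 cm.

2.5 cm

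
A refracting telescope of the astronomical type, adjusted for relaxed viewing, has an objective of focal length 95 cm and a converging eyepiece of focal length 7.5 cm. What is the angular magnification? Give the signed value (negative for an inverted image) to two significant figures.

-13

M = -f_obj/f_eye = -95/(7.5) = -12.667.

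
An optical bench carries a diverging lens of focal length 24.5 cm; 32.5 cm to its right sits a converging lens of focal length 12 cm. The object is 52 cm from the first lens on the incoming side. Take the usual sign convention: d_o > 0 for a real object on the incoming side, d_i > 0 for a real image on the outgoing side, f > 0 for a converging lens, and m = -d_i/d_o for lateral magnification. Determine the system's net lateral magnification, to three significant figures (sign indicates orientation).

Lens 1: 1/d_i1 = 1/f_1 - 1/d_o1 = 1/(-24.5) - 1/52 = -0.06005 cm^-1, so d_i1 = -16.654 cm.
m_1 = -(-16.654)/52 = 0.3203.
With d_i1 < 0 the first image is virtual and lies on the object side; the object distance for lens 2 is d_o2 = 32.5 - (-16.654) = 49.154 cm.
Lens 2: 1/d_i2 = 1/f_2 - 1/d_o2 = 1/12 - 1/(49.154) = 0.06299 cm^-1, so d_i2 = 15.876 cm.
m_2 = -(15.876)/(49.154) = -0.3230.
Overall magnification: m = m_1 m_2 = -0.1034.

-0.103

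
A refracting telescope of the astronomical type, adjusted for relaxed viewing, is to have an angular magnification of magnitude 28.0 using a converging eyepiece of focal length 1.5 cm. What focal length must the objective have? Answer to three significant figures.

|M| = f_obj/|f_eye|, so f_obj = |M| x |f_eye| = 28.0 x 1.5 = 42.000 cm.

42.0 cm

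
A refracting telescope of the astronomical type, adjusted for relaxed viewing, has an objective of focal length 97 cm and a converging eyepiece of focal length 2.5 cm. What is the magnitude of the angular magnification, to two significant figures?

39

|M| = f_obj/|f_eye| = 97/2.5 = 38.800.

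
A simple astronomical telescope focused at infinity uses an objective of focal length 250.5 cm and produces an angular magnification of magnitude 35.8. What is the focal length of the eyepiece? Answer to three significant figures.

7.00 cm

|M| = f_obj/f_eye, so f_eye = f_obj/|M| = 250.5/35.8 = 6.997 cm.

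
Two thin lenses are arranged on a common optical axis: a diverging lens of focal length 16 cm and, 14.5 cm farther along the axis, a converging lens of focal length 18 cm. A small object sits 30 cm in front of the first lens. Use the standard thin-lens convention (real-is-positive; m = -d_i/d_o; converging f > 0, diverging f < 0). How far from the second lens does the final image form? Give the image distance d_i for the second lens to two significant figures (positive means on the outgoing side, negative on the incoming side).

First lens: d_i1 = 1/(1/(-16) - 1/30) = -10.435 cm.
The intermediate image is virtual, 10.435 cm to the left of lens 1, so d_o2 = L - d_i1 = 14.5 - (-10.435) = 24.935 cm.
Second lens: d_i2 = 1/(1/18 - 1/(24.935)) = 64.721 cm.

65 cm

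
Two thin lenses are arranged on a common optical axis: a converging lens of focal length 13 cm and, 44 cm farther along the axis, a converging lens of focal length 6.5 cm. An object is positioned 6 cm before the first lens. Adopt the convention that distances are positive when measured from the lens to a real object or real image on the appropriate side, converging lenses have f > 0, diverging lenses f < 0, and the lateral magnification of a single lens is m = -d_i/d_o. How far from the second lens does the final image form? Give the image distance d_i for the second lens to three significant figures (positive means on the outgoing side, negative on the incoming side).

7.37 cm

Lens 1: 1/d_i1 = 1/f_1 - 1/d_o1 = 1/13 - 1/6 = -0.08974 cm^-1, so d_i1 = -11.143 cm.
The intermediate image is virtual, 11.143 cm to the left of lens 1, so d_o2 = L - d_i1 = 44 - (-11.143) = 55.143 cm.
Lens 2: 1/d_i2 = 1/f_2 - 1/d_o2 = 1/6.5 - 1/(55.143) = 0.13571 cm^-1, so d_i2 = 7.369 cm.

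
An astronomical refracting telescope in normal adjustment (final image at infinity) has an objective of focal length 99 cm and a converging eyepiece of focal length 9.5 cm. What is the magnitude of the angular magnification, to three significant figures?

10.4

|M| = f_obj/|f_eye| = 99/9.5 = 10.421.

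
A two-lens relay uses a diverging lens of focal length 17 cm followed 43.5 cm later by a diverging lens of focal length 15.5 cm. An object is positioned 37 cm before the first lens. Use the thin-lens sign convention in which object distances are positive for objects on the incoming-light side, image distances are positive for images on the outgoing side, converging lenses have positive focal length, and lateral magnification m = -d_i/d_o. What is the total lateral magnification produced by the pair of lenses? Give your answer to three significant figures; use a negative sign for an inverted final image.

0.0691

First lens: d_i1 = 1/(1/(-17) - 1/37) = -11.648 cm.
m_1 = -(-11.648)/37 = 0.3148.
With d_i1 < 0 the first image is virtual and lies on the object side; the object distance for lens 2 is d_o2 = 43.5 - (-11.648) = 55.148 cm.
Second lens: d_i2 = 1/(1/(-15.5) - 1/(55.148)) = -12.099 cm.
m_2 = -(-12.099)/(55.148) = 0.2194.
Total m = m_1 x m_2 = (0.3148)(0.2194) = 0.0691.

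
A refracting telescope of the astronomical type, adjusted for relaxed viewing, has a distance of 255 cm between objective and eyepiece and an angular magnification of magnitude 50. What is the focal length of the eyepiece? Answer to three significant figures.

5.00 cm

In normal adjustment the tube length equals f_obj + f_eye and |M| = f_obj/f_eye.
So f_obj = 50 f_eye and 50 f_eye + f_eye = 255 cm, giving f_eye = 255/51 = 5.000 cm and f_obj = 250.000 cm.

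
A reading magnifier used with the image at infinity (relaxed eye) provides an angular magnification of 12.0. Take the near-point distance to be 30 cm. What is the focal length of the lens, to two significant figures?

2.5 cm

For the image at infinity, M = D/f.
f = D/M = 30/12.0 = 2.500 cm.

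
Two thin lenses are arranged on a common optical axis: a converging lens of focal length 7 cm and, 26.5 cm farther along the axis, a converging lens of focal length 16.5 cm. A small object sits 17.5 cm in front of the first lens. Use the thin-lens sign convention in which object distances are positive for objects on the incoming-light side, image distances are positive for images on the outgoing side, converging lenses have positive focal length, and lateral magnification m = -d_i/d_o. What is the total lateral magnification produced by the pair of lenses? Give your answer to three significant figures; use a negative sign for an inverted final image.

First lens: d_i1 = 1/(1/7 - 1/17.5) = 11.667 cm.
m_1 = -(11.667)/17.5 = -0.6667.
That image sits 14.833 cm in front of the second lens, so d_o2 = 14.833 cm.
Second lens: d_i2 = 1/(1/16.5 - 1/(14.833)) = -146.850 cm.
m_2 = -(-146.850)/(14.833) = 9.9000.
Total m = m_1 x m_2 = (-0.6667)(9.9000) = -6.6000.

-6.60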